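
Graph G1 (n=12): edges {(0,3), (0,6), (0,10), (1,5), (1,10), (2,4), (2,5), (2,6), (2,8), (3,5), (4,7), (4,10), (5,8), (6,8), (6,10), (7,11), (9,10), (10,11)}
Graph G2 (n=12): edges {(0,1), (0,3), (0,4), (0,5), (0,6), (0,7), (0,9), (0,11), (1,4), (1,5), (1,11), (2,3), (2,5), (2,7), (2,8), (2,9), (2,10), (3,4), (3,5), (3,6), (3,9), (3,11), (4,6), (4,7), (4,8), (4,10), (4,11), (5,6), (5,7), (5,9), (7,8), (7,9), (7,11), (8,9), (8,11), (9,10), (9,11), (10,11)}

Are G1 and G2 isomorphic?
No, not isomorphic

The graphs are NOT isomorphic.

Degrees in G1: deg(0)=3, deg(1)=2, deg(2)=4, deg(3)=2, deg(4)=3, deg(5)=4, deg(6)=4, deg(7)=2, deg(8)=3, deg(9)=1, deg(10)=6, deg(11)=2.
Sorted degree sequence of G1: [6, 4, 4, 4, 3, 3, 3, 2, 2, 2, 2, 1].
Degrees in G2: deg(0)=8, deg(1)=4, deg(2)=6, deg(3)=7, deg(4)=8, deg(5)=7, deg(6)=4, deg(7)=7, deg(8)=5, deg(9)=8, deg(10)=4, deg(11)=8.
Sorted degree sequence of G2: [8, 8, 8, 8, 7, 7, 7, 6, 5, 4, 4, 4].
The (sorted) degree sequence is an isomorphism invariant, so since G1 and G2 have different degree sequences they cannot be isomorphic.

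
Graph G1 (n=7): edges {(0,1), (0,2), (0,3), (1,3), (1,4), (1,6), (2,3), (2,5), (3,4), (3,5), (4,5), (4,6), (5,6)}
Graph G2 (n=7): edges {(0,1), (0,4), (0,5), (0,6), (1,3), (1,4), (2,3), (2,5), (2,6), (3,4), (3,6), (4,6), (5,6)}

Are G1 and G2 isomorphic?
Yes, isomorphic

The graphs are isomorphic.
One valid mapping φ: V(G1) → V(G2): 0→5, 1→0, 2→2, 3→6, 4→4, 5→3, 6→1

Verify φ preserves adjacency — for each edge of G1, its image is an edge of G2:
  (0,1) → (φ(0),φ(1)) = (0,5) ∈ E(G2) ✓
  (0,2) → (φ(0),φ(2)) = (2,5) ∈ E(G2) ✓
  (0,3) → (φ(0),φ(3)) = (5,6) ∈ E(G2) ✓
  (1,3) → (φ(1),φ(3)) = (0,6) ∈ E(G2) ✓
  (1,4) → (φ(1),φ(4)) = (0,4) ∈ E(G2) ✓
  (1,6) → (φ(1),φ(6)) = (0,1) ∈ E(G2) ✓
  (2,3) → (φ(2),φ(3)) = (2,6) ∈ E(G2) ✓
  (2,5) → (φ(2),φ(5)) = (2,3) ∈ E(G2) ✓
  (3,4) → (φ(3),φ(4)) = (4,6) ∈ E(G2) ✓
  (3,5) → (φ(3),φ(5)) = (3,6) ∈ E(G2) ✓
  (4,5) → (φ(4),φ(5)) = (3,4) ∈ E(G2) ✓
  (4,6) → (φ(4),φ(6)) = (1,4) ∈ E(G2) ✓
  (5,6) → (φ(5),φ(6)) = (1,3) ∈ E(G2) ✓
All 13 edges of G1 map to edges of G2, and |E(G1)| = |E(G2)| = 13, so φ is a bijection on edges as well as vertices. Hence G1 ≅ G2.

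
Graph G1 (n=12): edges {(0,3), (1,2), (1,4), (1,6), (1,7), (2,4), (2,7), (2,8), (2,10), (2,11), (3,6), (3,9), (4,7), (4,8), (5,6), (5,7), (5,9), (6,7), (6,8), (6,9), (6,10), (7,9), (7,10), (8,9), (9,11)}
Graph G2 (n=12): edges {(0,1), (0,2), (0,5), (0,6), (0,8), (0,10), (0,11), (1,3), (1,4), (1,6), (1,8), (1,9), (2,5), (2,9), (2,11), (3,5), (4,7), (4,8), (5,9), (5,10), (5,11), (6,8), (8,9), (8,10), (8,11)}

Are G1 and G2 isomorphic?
Yes, isomorphic

The graphs are isomorphic.
One valid mapping φ: V(G1) → V(G2): 0→7, 1→11, 2→5, 3→4, 4→2, 5→6, 6→8, 7→0, 8→9, 9→1, 10→10, 11→3

Verify φ preserves adjacency — for each edge of G1, its image is an edge of G2:
  (0,3) → (φ(0),φ(3)) = (4,7) ∈ E(G2) ✓
  (1,2) → (φ(1),φ(2)) = (5,11) ∈ E(G2) ✓
  (1,4) → (φ(1),φ(4)) = (2,11) ∈ E(G2) ✓
  (1,6) → (φ(1),φ(6)) = (8,11) ∈ E(G2) ✓
  (1,7) → (φ(1),φ(7)) = (0,11) ∈ E(G2) ✓
  (2,4) → (φ(2),φ(4)) = (2,5) ∈ E(G2) ✓
  (2,7) → (φ(2),φ(7)) = (0,5) ∈ E(G2) ✓
  (2,8) → (φ(2),φ(8)) = (5,9) ∈ E(G2) ✓
  (2,10) → (φ(2),φ(10)) = (5,10) ∈ E(G2) ✓
  (2,11) → (φ(2),φ(11)) = (3,5) ∈ E(G2) ✓
  (3,6) → (φ(3),φ(6)) = (4,8) ∈ E(G2) ✓
  (3,9) → (φ(3),φ(9)) = (1,4) ∈ E(G2) ✓
  (4,7) → (φ(4),φ(7)) = (0,2) ∈ E(G2) ✓
  (4,8) → (φ(4),φ(8)) = (2,9) ∈ E(G2) ✓
  (5,6) → (φ(5),φ(6)) = (6,8) ∈ E(G2) ✓
  (5,7) → (φ(5),φ(7)) = (0,6) ∈ E(G2) ✓
  (5,9) → (φ(5),φ(9)) = (1,6) ∈ E(G2) ✓
  (6,7) → (φ(6),φ(7)) = (0,8) ∈ E(G2) ✓
  (6,8) → (φ(6),φ(8)) = (8,9) ∈ E(G2) ✓
  (6,9) → (φ(6),φ(9)) = (1,8) ∈ E(G2) ✓
  (6,10) → (φ(6),φ(10)) = (8,10) ∈ E(G2) ✓
  (7,9) → (φ(7),φ(9)) = (0,1) ∈ E(G2) ✓
  (7,10) → (φ(7),φ(10)) = (0,10) ∈ E(G2) ✓
  (8,9) → (φ(8),φ(9)) = (1,9) ∈ E(G2) ✓
  (9,11) → (φ(9),φ(11)) = (1,3) ∈ E(G2) ✓
All 25 edges of G1 map to edges of G2, and |E(G1)| = |E(G2)| = 25, so φ is a bijection on edges as well as vertices. Hence G1 ≅ G2.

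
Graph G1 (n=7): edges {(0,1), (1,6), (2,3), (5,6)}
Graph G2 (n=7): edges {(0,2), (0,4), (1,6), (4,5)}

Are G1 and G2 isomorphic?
Yes, isomorphic

The graphs are isomorphic.
One valid mapping φ: V(G1) → V(G2): 0→2, 1→0, 2→6, 3→1, 4→3, 5→5, 6→4

Verify φ preserves adjacency — for each edge of G1, its image is an edge of G2:
  (0,1) → (φ(0),φ(1)) = (0,2) ∈ E(G2) ✓
  (1,6) → (φ(1),φ(6)) = (0,4) ∈ E(G2) ✓
  (2,3) → (φ(2),φ(3)) = (1,6) ∈ E(G2) ✓
  (5,6) → (φ(5),φ(6)) = (4,5) ∈ E(G2) ✓
All 4 edges of G1 map to edges of G2, and |E(G1)| = |E(G2)| = 4, so φ is a bijection on edges as well as vertices. Hence G1 ≅ G2.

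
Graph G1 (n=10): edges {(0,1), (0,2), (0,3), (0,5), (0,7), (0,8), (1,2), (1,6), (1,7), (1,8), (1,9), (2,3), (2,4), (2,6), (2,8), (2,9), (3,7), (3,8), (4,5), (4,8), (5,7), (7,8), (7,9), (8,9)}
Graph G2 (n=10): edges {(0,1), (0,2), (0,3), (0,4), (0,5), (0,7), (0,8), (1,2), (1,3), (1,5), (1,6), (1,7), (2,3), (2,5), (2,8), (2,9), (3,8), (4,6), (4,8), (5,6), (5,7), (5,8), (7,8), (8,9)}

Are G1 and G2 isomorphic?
Yes, isomorphic

The graphs are isomorphic.
One valid mapping φ: V(G1) → V(G2): 0→5, 1→2, 2→8, 3→7, 4→4, 5→6, 6→9, 7→1, 8→0, 9→3

Verify φ preserves adjacency — for each edge of G1, its image is an edge of G2:
  (0,1) → (φ(0),φ(1)) = (2,5) ∈ E(G2) ✓
  (0,2) → (φ(0),φ(2)) = (5,8) ∈ E(G2) ✓
  (0,3) → (φ(0),φ(3)) = (5,7) ∈ E(G2) ✓
  (0,5) → (φ(0),φ(5)) = (5,6) ∈ E(G2) ✓
  (0,7) → (φ(0),φ(7)) = (1,5) ∈ E(G2) ✓
  (0,8) → (φ(0),φ(8)) = (0,5) ∈ E(G2) ✓
  (1,2) → (φ(1),φ(2)) = (2,8) ∈ E(G2) ✓
  (1,6) → (φ(1),φ(6)) = (2,9) ∈ E(G2) ✓
  (1,7) → (φ(1),φ(7)) = (1,2) ∈ E(G2) ✓
  (1,8) → (φ(1),φ(8)) = (0,2) ∈ E(G2) ✓
  (1,9) → (φ(1),φ(9)) = (2,3) ∈ E(G2) ✓
  (2,3) → (φ(2),φ(3)) = (7,8) ∈ E(G2) ✓
  (2,4) → (φ(2),φ(4)) = (4,8) ∈ E(G2) ✓
  (2,6) → (φ(2),φ(6)) = (8,9) ∈ E(G2) ✓
  (2,8) → (φ(2),φ(8)) = (0,8) ∈ E(G2) ✓
  (2,9) → (φ(2),φ(9)) = (3,8) ∈ E(G2) ✓
  (3,7) → (φ(3),φ(7)) = (1,7) ∈ E(G2) ✓
  (3,8) → (φ(3),φ(8)) = (0,7) ∈ E(G2) ✓
  (4,5) → (φ(4),φ(5)) = (4,6) ∈ E(G2) ✓
  (4,8) → (φ(4),φ(8)) = (0,4) ∈ E(G2) ✓
  (5,7) → (φ(5),φ(7)) = (1,6) ∈ E(G2) ✓
  (7,8) → (φ(7),φ(8)) = (0,1) ∈ E(G2) ✓
  (7,9) → (φ(7),φ(9)) = (1,3) ∈ E(G2) ✓
  (8,9) → (φ(8),φ(9)) = (0,3) ∈ E(G2) ✓
All 24 edges of G1 map to edges of G2, and |E(G1)| = |E(G2)| = 24, so φ is a bijection on edges as well as vertices. Hence G1 ≅ G2.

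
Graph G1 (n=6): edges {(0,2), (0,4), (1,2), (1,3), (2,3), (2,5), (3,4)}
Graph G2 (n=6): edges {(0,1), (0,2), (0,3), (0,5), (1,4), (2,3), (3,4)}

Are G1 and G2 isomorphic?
Yes, isomorphic

The graphs are isomorphic.
One valid mapping φ: V(G1) → V(G2): 0→1, 1→2, 2→0, 3→3, 4→4, 5→5

Verify φ preserves adjacency — for each edge of G1, its image is an edge of G2:
  (0,2) → (φ(0),φ(2)) = (0,1) ∈ E(G2) ✓
  (0,4) → (φ(0),φ(4)) = (1,4) ∈ E(G2) ✓
  (1,2) → (φ(1),φ(2)) = (0,2) ∈ E(G2) ✓
  (1,3) → (φ(1),φ(3)) = (2,3) ∈ E(G2) ✓
  (2,3) → (φ(2),φ(3)) = (0,3) ∈ E(G2) ✓
  (2,5) → (φ(2),φ(5)) = (0,5) ∈ E(G2) ✓
  (3,4) → (φ(3),φ(4)) = (3,4) ∈ E(G2) ✓
All 7 edges of G1 map to edges of G2, and |E(G1)| = |E(G2)| = 7, so φ is a bijection on edges as well as vertices. Hence G1 ≅ G2.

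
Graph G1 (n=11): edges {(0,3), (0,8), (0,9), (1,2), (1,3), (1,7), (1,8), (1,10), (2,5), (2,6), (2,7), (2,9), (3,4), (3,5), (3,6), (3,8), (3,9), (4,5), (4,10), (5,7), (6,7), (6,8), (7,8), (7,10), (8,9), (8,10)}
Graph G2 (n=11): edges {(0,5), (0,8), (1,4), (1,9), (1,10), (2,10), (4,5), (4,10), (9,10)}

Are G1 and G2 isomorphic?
No, not isomorphic

The graphs are NOT isomorphic.

Connected components of G1: 1 component(s) with vertex sets [[0, 1, 2, 3, 4, 5, 6, 7, 8, 9, 10]], sizes [11].
Connected components of G2: 4 component(s) with vertex sets [[3], [6], [7], [0, 1, 2, 4, 5, 8, 9, 10]], sizes [1, 1, 1, 8].
The number of connected components (and the multiset of component sizes) is an isomorphism invariant — an isomorphism maps each component of G1 bijectively onto a component of G2. Since G1 has 1 component(s) and G2 has 4, they cannot be isomorphic.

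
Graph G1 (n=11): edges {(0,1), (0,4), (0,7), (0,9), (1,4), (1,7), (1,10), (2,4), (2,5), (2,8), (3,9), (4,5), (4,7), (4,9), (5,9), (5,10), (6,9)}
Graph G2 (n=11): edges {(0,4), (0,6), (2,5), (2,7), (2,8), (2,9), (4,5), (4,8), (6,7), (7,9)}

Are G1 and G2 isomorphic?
No, not isomorphic

The graphs are NOT isomorphic.

Connected components of G1: 1 component(s) with vertex sets [[0, 1, 2, 3, 4, 5, 6, 7, 8, 9, 10]], sizes [11].
Connected components of G2: 4 component(s) with vertex sets [[1], [3], [10], [0, 2, 4, 5, 6, 7, 8, 9]], sizes [1, 1, 1, 8].
The number of connected components (and the multiset of component sizes) is an isomorphism invariant — an isomorphism maps each component of G1 bijectively onto a component of G2. Since G1 has 1 component(s) and G2 has 4, they cannot be isomorphic.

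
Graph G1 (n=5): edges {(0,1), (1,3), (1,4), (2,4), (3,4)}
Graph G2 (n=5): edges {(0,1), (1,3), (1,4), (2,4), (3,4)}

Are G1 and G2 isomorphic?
Yes, isomorphic

The graphs are isomorphic.
One valid mapping φ: V(G1) → V(G2): 0→0, 1→1, 2→2, 3→3, 4→4

Verify φ preserves adjacency — for each edge of G1, its image is an edge of G2:
  (0,1) → (φ(0),φ(1)) = (0,1) ∈ E(G2) ✓
  (1,3) → (φ(1),φ(3)) = (1,3) ∈ E(G2) ✓
  (1,4) → (φ(1),φ(4)) = (1,4) ∈ E(G2) ✓
  (2,4) → (φ(2),φ(4)) = (2,4) ∈ E(G2) ✓
  (3,4) → (φ(3),φ(4)) = (3,4) ∈ E(G2) ✓
All 5 edges of G1 map to edges of G2, and |E(G1)| = |E(G2)| = 5, so φ is a bijection on edges as well as vertices. Hence G1 ≅ G2.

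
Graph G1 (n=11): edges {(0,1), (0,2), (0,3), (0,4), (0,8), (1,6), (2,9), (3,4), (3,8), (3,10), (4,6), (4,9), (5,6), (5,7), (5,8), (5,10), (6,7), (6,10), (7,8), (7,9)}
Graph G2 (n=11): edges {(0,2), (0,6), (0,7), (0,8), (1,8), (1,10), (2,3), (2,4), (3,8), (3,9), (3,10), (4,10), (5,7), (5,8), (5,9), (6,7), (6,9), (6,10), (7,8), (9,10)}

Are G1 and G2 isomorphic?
Yes, isomorphic

The graphs are isomorphic.
One valid mapping φ: V(G1) → V(G2): 0→10, 1→1, 2→4, 3→9, 4→3, 5→7, 6→8, 7→0, 8→6, 9→2, 10→5

Verify φ preserves adjacency — for each edge of G1, its image is an edge of G2:
  (0,1) → (φ(0),φ(1)) = (1,10) ∈ E(G2) ✓
  (0,2) → (φ(0),φ(2)) = (4,10) ∈ E(G2) ✓
  (0,3) → (φ(0),φ(3)) = (9,10) ∈ E(G2) ✓
  (0,4) → (φ(0),φ(4)) = (3,10) ∈ E(G2) ✓
  (0,8) → (φ(0),φ(8)) = (6,10) ∈ E(G2) ✓
  (1,6) → (φ(1),φ(6)) = (1,8) ∈ E(G2) ✓
  (2,9) → (φ(2),φ(9)) = (2,4) ∈ E(G2) ✓
  (3,4) → (φ(3),φ(4)) = (3,9) ∈ E(G2) ✓
  (3,8) → (φ(3),φ(8)) = (6,9) ∈ E(G2) ✓
  (3,10) → (φ(3),φ(10)) = (5,9) ∈ E(G2) ✓
  (4,6) → (φ(4),φ(6)) = (3,8) ∈ E(G2) ✓
  (4,9) → (φ(4),φ(9)) = (2,3) ∈ E(G2) ✓
  (5,6) → (φ(5),φ(6)) = (7,8) ∈ E(G2) ✓
  (5,7) → (φ(5),φ(7)) = (0,7) ∈ E(G2) ✓
  (5,8) → (φ(5),φ(8)) = (6,7) ∈ E(G2) ✓
  (5,10) → (φ(5),φ(10)) = (5,7) ∈ E(G2) ✓
  (6,7) → (φ(6),φ(7)) = (0,8) ∈ E(G2) ✓
  (6,10) → (φ(6),φ(10)) = (5,8) ∈ E(G2) ✓
  (7,8) → (φ(7),φ(8)) = (0,6) ∈ E(G2) ✓
  (7,9) → (φ(7),φ(9)) = (0,2) ∈ E(G2) ✓
All 20 edges of G1 map to edges of G2, and |E(G1)| = |E(G2)| = 20, so φ is a bijection on edges as well as vertices. Hence G1 ≅ G2.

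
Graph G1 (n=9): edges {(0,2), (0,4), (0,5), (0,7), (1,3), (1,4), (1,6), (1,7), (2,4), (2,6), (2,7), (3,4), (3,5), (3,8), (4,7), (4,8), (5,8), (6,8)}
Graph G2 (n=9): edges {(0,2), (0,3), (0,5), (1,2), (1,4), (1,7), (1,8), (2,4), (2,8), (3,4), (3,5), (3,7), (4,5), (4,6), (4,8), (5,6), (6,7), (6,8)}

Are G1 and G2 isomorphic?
Yes, isomorphic

The graphs are isomorphic.
One valid mapping φ: V(G1) → V(G2): 0→2, 1→6, 2→1, 3→5, 4→4, 5→0, 6→7, 7→8, 8→3

Verify φ preserves adjacency — for each edge of G1, its image is an edge of G2:
  (0,2) → (φ(0),φ(2)) = (1,2) ∈ E(G2) ✓
  (0,4) → (φ(0),φ(4)) = (2,4) ∈ E(G2) ✓
  (0,5) → (φ(0),φ(5)) = (0,2) ∈ E(G2) ✓
  (0,7) → (φ(0),φ(7)) = (2,8) ∈ E(G2) ✓
  (1,3) → (φ(1),φ(3)) = (5,6) ∈ E(G2) ✓
  (1,4) → (φ(1),φ(4)) = (4,6) ∈ E(G2) ✓
  (1,6) → (φ(1),φ(6)) = (6,7) ∈ E(G2) ✓
  (1,7) → (φ(1),φ(7)) = (6,8) ∈ E(G2) ✓
  (2,4) → (φ(2),φ(4)) = (1,4) ∈ E(G2) ✓
  (2,6) → (φ(2),φ(6)) = (1,7) ∈ E(G2) ✓
  (2,7) → (φ(2),φ(7)) = (1,8) ∈ E(G2) ✓
  (3,4) → (φ(3),φ(4)) = (4,5) ∈ E(G2) ✓
  (3,5) → (φ(3),φ(5)) = (0,5) ∈ E(G2) ✓
  (3,8) → (φ(3),φ(8)) = (3,5) ∈ E(G2) ✓
  (4,7) → (φ(4),φ(7)) = (4,8) ∈ E(G2) ✓
  (4,8) → (φ(4),φ(8)) = (3,4) ∈ E(G2) ✓
  (5,8) → (φ(5),φ(8)) = (0,3) ∈ E(G2) ✓
  (6,8) → (φ(6),φ(8)) = (3,7) ∈ E(G2) ✓
All 18 edges of G1 map to edges of G2, and |E(G1)| = |E(G2)| = 18, so φ is a bijection on edges as well as vertices. Hence G1 ≅ G2.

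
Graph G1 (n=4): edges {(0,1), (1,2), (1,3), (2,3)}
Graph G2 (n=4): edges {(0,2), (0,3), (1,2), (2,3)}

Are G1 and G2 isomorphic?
Yes, isomorphic

The graphs are isomorphic.
One valid mapping φ: V(G1) → V(G2): 0→1, 1→2, 2→3, 3→0

Verify φ preserves adjacency — for each edge of G1, its image is an edge of G2:
  (0,1) → (φ(0),φ(1)) = (1,2) ∈ E(G2) ✓
  (1,2) → (φ(1),φ(2)) = (2,3) ∈ E(G2) ✓
  (1,3) → (φ(1),φ(3)) = (0,2) ∈ E(G2) ✓
  (2,3) → (φ(2),φ(3)) = (0,3) ∈ E(G2) ✓
All 4 edges of G1 map to edges of G2, and |E(G1)| = |E(G2)| = 4, so φ is a bijection on edges as well as vertices. Hence G1 ≅ G2.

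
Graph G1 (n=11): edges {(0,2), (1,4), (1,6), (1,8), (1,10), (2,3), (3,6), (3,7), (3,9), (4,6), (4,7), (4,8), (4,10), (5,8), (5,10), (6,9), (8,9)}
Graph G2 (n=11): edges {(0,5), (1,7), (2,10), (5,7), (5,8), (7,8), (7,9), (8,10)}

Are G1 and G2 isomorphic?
No, not isomorphic

The graphs are NOT isomorphic.

Connected components of G1: 1 component(s) with vertex sets [[0, 1, 2, 3, 4, 5, 6, 7, 8, 9, 10]], sizes [11].
Connected components of G2: 4 component(s) with vertex sets [[3], [4], [6], [0, 1, 2, 5, 7, 8, 9, 10]], sizes [1, 1, 1, 8].
The number of connected components (and the multiset of component sizes) is an isomorphism invariant — an isomorphism maps each component of G1 bijectively onto a component of G2. Since G1 has 1 component(s) and G2 has 4, they cannot be isomorphic.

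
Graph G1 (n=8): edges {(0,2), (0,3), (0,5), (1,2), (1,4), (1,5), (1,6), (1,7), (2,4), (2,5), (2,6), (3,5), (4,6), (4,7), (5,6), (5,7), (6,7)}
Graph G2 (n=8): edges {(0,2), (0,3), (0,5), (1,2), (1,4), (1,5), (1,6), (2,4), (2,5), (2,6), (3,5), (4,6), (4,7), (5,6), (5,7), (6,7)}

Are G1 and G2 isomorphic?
No, not isomorphic

The graphs are NOT isomorphic.

Counting edges: G1 has 17 edge(s); G2 has 16 edge(s).
Edge count is an isomorphism invariant (a bijection on vertices induces a bijection on edges), so differing edge counts rule out isomorphism.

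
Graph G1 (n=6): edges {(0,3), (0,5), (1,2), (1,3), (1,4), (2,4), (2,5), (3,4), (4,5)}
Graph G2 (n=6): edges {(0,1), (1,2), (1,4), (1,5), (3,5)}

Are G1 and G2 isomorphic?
No, not isomorphic

The graphs are NOT isomorphic.

Degrees in G1: deg(0)=2, deg(1)=3, deg(2)=3, deg(3)=3, deg(4)=4, deg(5)=3.
Sorted degree sequence of G1: [4, 3, 3, 3, 3, 2].
Degrees in G2: deg(0)=1, deg(1)=4, deg(2)=1, deg(3)=1, deg(4)=1, deg(5)=2.
Sorted degree sequence of G2: [4, 2, 1, 1, 1, 1].
The (sorted) degree sequence is an isomorphism invariant, so since G1 and G2 have different degree sequences they cannot be isomorphic.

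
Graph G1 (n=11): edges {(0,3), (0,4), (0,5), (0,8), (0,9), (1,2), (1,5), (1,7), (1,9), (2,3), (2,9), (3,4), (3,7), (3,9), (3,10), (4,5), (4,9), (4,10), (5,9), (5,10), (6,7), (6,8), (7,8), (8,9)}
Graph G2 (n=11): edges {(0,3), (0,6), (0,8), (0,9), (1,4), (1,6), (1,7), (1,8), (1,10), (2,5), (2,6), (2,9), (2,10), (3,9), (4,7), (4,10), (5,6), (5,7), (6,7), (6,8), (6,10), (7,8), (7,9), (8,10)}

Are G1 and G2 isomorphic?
Yes, isomorphic

The graphs are isomorphic.
One valid mapping φ: V(G1) → V(G2): 0→8, 1→2, 2→5, 3→7, 4→1, 5→10, 6→3, 7→9, 8→0, 9→6, 10→4

Verify φ preserves adjacency — for each edge of G1, its image is an edge of G2:
  (0,3) → (φ(0),φ(3)) = (7,8) ∈ E(G2) ✓
  (0,4) → (φ(0),φ(4)) = (1,8) ∈ E(G2) ✓
  (0,5) → (φ(0),φ(5)) = (8,10) ∈ E(G2) ✓
  (0,8) → (φ(0),φ(8)) = (0,8) ∈ E(G2) ✓
  (0,9) → (φ(0),φ(9)) = (6,8) ∈ E(G2) ✓
  (1,2) → (φ(1),φ(2)) = (2,5) ∈ E(G2) ✓
  (1,5) → (φ(1),φ(5)) = (2,10) ∈ E(G2) ✓
  (1,7) → (φ(1),φ(7)) = (2,9) ∈ E(G2) ✓
  (1,9) → (φ(1),φ(9)) = (2,6) ∈ E(G2) ✓
  (2,3) → (φ(2),φ(3)) = (5,7) ∈ E(G2) ✓
  (2,9) → (φ(2),φ(9)) = (5,6) ∈ E(G2) ✓
  (3,4) → (φ(3),φ(4)) = (1,7) ∈ E(G2) ✓
  (3,7) → (φ(3),φ(7)) = (7,9) ∈ E(G2) ✓
  (3,9) → (φ(3),φ(9)) = (6,7) ∈ E(G2) ✓
  (3,10) → (φ(3),φ(10)) = (4,7) ∈ E(G2) ✓
  (4,5) → (φ(4),φ(5)) = (1,10) ∈ E(G2) ✓
  (4,9) → (φ(4),φ(9)) = (1,6) ∈ E(G2) ✓
  (4,10) → (φ(4),φ(10)) = (1,4) ∈ E(G2) ✓
  (5,9) → (φ(5),φ(9)) = (6,10) ∈ E(G2) ✓
  (5,10) → (φ(5),φ(10)) = (4,10) ∈ E(G2) ✓
  (6,7) → (φ(6),φ(7)) = (3,9) ∈ E(G2) ✓
  (6,8) → (φ(6),φ(8)) = (0,3) ∈ E(G2) ✓
  (7,8) → (φ(7),φ(8)) = (0,9) ∈ E(G2) ✓
  (8,9) → (φ(8),φ(9)) = (0,6) ∈ E(G2) ✓
All 24 edges of G1 map to edges of G2, and |E(G1)| = |E(G2)| = 24, so φ is a bijection on edges as well as vertices. Hence G1 ≅ G2.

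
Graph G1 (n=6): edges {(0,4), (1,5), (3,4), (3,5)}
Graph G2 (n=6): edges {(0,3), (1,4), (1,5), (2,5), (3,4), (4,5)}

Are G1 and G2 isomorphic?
No, not isomorphic

The graphs are NOT isomorphic.

Connected components of G1: 2 component(s) with vertex sets [[2], [0, 1, 3, 4, 5]], sizes [1, 5].
Connected components of G2: 1 component(s) with vertex sets [[0, 1, 2, 3, 4, 5]], sizes [6].
The number of connected components (and the multiset of component sizes) is an isomorphism invariant — an isomorphism maps each component of G1 bijectively onto a component of G2. Since G1 has 2 component(s) and G2 has 1, they cannot be isomorphic.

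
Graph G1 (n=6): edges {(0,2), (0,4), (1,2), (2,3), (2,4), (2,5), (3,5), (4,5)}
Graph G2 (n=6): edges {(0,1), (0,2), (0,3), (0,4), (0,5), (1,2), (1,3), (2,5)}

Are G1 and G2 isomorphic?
Yes, isomorphic

The graphs are isomorphic.
One valid mapping φ: V(G1) → V(G2): 0→3, 1→4, 2→0, 3→5, 4→1, 5→2

Verify φ preserves adjacency — for each edge of G1, its image is an edge of G2:
  (0,2) → (φ(0),φ(2)) = (0,3) ∈ E(G2) ✓
  (0,4) → (φ(0),φ(4)) = (1,3) ∈ E(G2) ✓
  (1,2) → (φ(1),φ(2)) = (0,4) ∈ E(G2) ✓
  (2,3) → (φ(2),φ(3)) = (0,5) ∈ E(G2) ✓
  (2,4) → (φ(2),φ(4)) = (0,1) ∈ E(G2) ✓
  (2,5) → (φ(2),φ(5)) = (0,2) ∈ E(G2) ✓
  (3,5) → (φ(3),φ(5)) = (2,5) ∈ E(G2) ✓
  (4,5) → (φ(4),φ(5)) = (1,2) ∈ E(G2) ✓
All 8 edges of G1 map to edges of G2, and |E(G1)| = |E(G2)| = 8, so φ is a bijection on edges as well as vertices. Hence G1 ≅ G2.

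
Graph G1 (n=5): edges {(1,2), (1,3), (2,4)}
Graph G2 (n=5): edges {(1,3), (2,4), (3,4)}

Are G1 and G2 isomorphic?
Yes, isomorphic

The graphs are isomorphic.
One valid mapping φ: V(G1) → V(G2): 0→0, 1→3, 2→4, 3→1, 4→2

Verify φ preserves adjacency — for each edge of G1, its image is an edge of G2:
  (1,2) → (φ(1),φ(2)) = (3,4) ∈ E(G2) ✓
  (1,3) → (φ(1),φ(3)) = (1,3) ∈ E(G2) ✓
  (2,4) → (φ(2),φ(4)) = (2,4) ∈ E(G2) ✓
All 3 edges of G1 map to edges of G2, and |E(G1)| = |E(G2)| = 3, so φ is a bijection on edges as well as vertices. Hence G1 ≅ G2.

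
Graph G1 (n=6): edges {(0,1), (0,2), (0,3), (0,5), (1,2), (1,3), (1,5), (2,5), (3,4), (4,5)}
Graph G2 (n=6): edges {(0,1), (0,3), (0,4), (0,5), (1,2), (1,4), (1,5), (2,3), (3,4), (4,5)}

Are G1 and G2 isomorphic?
Yes, isomorphic

The graphs are isomorphic.
One valid mapping φ: V(G1) → V(G2): 0→4, 1→0, 2→5, 3→3, 4→2, 5→1

Verify φ preserves adjacency — for each edge of G1, its image is an edge of G2:
  (0,1) → (φ(0),φ(1)) = (0,4) ∈ E(G2) ✓
  (0,2) → (φ(0),φ(2)) = (4,5) ∈ E(G2) ✓
  (0,3) → (φ(0),φ(3)) = (3,4) ∈ E(G2) ✓
  (0,5) → (φ(0),φ(5)) = (1,4) ∈ E(G2) ✓
  (1,2) → (φ(1),φ(2)) = (0,5) ∈ E(G2) ✓
  (1,3) → (φ(1),φ(3)) = (0,3) ∈ E(G2) ✓
  (1,5) → (φ(1),φ(5)) = (0,1) ∈ E(G2) ✓
  (2,5) → (φ(2),φ(5)) = (1,5) ∈ E(G2) ✓
  (3,4) → (φ(3),φ(4)) = (2,3) ∈ E(G2) ✓
  (4,5) → (φ(4),φ(5)) = (1,2) ∈ E(G2) ✓
All 10 edges of G1 map to edges of G2, and |E(G1)| = |E(G2)| = 10, so φ is a bijection on edges as well as vertices. Hence G1 ≅ G2.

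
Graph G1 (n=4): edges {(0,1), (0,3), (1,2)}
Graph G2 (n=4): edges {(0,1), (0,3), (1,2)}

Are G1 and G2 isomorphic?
Yes, isomorphic

The graphs are isomorphic.
One valid mapping φ: V(G1) → V(G2): 0→0, 1→1, 2→2, 3→3

Verify φ preserves adjacency — for each edge of G1, its image is an edge of G2:
  (0,1) → (φ(0),φ(1)) = (0,1) ∈ E(G2) ✓
  (0,3) → (φ(0),φ(3)) = (0,3) ∈ E(G2) ✓
  (1,2) → (φ(1),φ(2)) = (1,2) ∈ E(G2) ✓
All 3 edges of G1 map to edges of G2, and |E(G1)| = |E(G2)| = 3, so φ is a bijection on edges as well as vertices. Hence G1 ≅ G2.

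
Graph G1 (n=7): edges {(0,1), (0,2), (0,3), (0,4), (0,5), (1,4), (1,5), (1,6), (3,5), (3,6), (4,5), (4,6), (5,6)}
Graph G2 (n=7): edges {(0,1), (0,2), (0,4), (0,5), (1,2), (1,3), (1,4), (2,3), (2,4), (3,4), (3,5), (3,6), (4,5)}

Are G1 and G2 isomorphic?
Yes, isomorphic

The graphs are isomorphic.
One valid mapping φ: V(G1) → V(G2): 0→3, 1→2, 2→6, 3→5, 4→1, 5→4, 6→0

Verify φ preserves adjacency — for each edge of G1, its image is an edge of G2:
  (0,1) → (φ(0),φ(1)) = (2,3) ∈ E(G2) ✓
  (0,2) → (φ(0),φ(2)) = (3,6) ∈ E(G2) ✓
  (0,3) → (φ(0),φ(3)) = (3,5) ∈ E(G2) ✓
  (0,4) → (φ(0),φ(4)) = (1,3) ∈ E(G2) ✓
  (0,5) → (φ(0),φ(5)) = (3,4) ∈ E(G2) ✓
  (1,4) → (φ(1),φ(4)) = (1,2) ∈ E(G2) ✓
  (1,5) → (φ(1),φ(5)) = (2,4) ∈ E(G2) ✓
  (1,6) → (φ(1),φ(6)) = (0,2) ∈ E(G2) ✓
  (3,5) → (φ(3),φ(5)) = (4,5) ∈ E(G2) ✓
  (3,6) → (φ(3),φ(6)) = (0,5) ∈ E(G2) ✓
  (4,5) → (φ(4),φ(5)) = (1,4) ∈ E(G2) ✓
  (4,6) → (φ(4),φ(6)) = (0,1) ∈ E(G2) ✓
  (5,6) → (φ(5),φ(6)) = (0,4) ∈ E(G2) ✓
All 13 edges of G1 map to edges of G2, and |E(G1)| = |E(G2)| = 13, so φ is a bijection on edges as well as vertices. Hence G1 ≅ G2.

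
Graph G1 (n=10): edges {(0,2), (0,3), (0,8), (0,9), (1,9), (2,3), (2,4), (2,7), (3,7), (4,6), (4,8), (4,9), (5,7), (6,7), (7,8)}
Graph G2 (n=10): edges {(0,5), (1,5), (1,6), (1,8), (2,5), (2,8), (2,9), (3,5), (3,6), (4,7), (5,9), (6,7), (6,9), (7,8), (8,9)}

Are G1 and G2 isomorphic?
Yes, isomorphic

The graphs are isomorphic.
One valid mapping φ: V(G1) → V(G2): 0→8, 1→4, 2→9, 3→2, 4→6, 5→0, 6→3, 7→5, 8→1, 9→7

Verify φ preserves adjacency — for each edge of G1, its image is an edge of G2:
  (0,2) → (φ(0),φ(2)) = (8,9) ∈ E(G2) ✓
  (0,3) → (φ(0),φ(3)) = (2,8) ∈ E(G2) ✓
  (0,8) → (φ(0),φ(8)) = (1,8) ∈ E(G2) ✓
  (0,9) → (φ(0),φ(9)) = (7,8) ∈ E(G2) ✓
  (1,9) → (φ(1),φ(9)) = (4,7) ∈ E(G2) ✓
  (2,3) → (φ(2),φ(3)) = (2,9) ∈ E(G2) ✓
  (2,4) → (φ(2),φ(4)) = (6,9) ∈ E(G2) ✓
  (2,7) → (φ(2),φ(7)) = (5,9) ∈ E(G2) ✓
  (3,7) → (φ(3),φ(7)) = (2,5) ∈ E(G2) ✓
  (4,6) → (φ(4),φ(6)) = (3,6) ∈ E(G2) ✓
  (4,8) → (φ(4),φ(8)) = (1,6) ∈ E(G2) ✓
  (4,9) → (φ(4),φ(9)) = (6,7) ∈ E(G2) ✓
  (5,7) → (φ(5),φ(7)) = (0,5) ∈ E(G2) ✓
  (6,7) → (φ(6),φ(7)) = (3,5) ∈ E(G2) ✓
  (7,8) → (φ(7),φ(8)) = (1,5) ∈ E(G2) ✓
All 15 edges of G1 map to edges of G2, and |E(G1)| = |E(G2)| = 15, so φ is a bijection on edges as well as vertices. Hence G1 ≅ G2.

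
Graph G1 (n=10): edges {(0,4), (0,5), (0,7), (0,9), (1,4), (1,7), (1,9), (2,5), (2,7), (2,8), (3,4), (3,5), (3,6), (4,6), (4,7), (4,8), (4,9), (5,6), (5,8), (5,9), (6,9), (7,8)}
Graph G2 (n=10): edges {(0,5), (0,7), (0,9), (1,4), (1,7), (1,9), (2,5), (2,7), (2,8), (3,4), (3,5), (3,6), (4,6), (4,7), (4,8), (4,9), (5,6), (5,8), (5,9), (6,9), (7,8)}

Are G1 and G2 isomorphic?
No, not isomorphic

The graphs are NOT isomorphic.

Counting edges: G1 has 22 edge(s); G2 has 21 edge(s).
Edge count is an isomorphism invariant (a bijection on vertices induces a bijection on edges), so differing edge counts rule out isomorphism.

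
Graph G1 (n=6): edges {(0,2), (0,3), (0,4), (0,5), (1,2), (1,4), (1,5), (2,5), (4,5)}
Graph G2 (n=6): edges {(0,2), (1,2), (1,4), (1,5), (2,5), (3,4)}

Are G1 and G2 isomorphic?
No, not isomorphic

The graphs are NOT isomorphic.

Counting triangles (3-cliques): G1 has 4, G2 has 1.
Triangle count is an isomorphism invariant, so differing triangle counts rule out isomorphism.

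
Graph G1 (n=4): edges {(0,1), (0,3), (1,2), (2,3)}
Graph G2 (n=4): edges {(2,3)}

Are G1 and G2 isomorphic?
No, not isomorphic

The graphs are NOT isomorphic.

Connected components of G1: 1 component(s) with vertex sets [[0, 1, 2, 3]], sizes [4].
Connected components of G2: 3 component(s) with vertex sets [[0], [1], [2, 3]], sizes [1, 1, 2].
The number of connected components (and the multiset of component sizes) is an isomorphism invariant — an isomorphism maps each component of G1 bijectively onto a component of G2. Since G1 has 1 component(s) and G2 has 3, they cannot be isomorphic.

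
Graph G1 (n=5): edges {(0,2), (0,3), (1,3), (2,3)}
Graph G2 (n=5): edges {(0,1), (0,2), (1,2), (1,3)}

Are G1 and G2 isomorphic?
Yes, isomorphic

The graphs are isomorphic.
One valid mapping φ: V(G1) → V(G2): 0→0, 1→3, 2→2, 3→1, 4→4

Verify φ preserves adjacency — for each edge of G1, its image is an edge of G2:
  (0,2) → (φ(0),φ(2)) = (0,2) ∈ E(G2) ✓
  (0,3) → (φ(0),φ(3)) = (0,1) ∈ E(G2) ✓
  (1,3) → (φ(1),φ(3)) = (1,3) ∈ E(G2) ✓
  (2,3) → (φ(2),φ(3)) = (1,2) ∈ E(G2) ✓
All 4 edges of G1 map to edges of G2, and |E(G1)| = |E(G2)| = 4, so φ is a bijection on edges as well as vertices. Hence G1 ≅ G2.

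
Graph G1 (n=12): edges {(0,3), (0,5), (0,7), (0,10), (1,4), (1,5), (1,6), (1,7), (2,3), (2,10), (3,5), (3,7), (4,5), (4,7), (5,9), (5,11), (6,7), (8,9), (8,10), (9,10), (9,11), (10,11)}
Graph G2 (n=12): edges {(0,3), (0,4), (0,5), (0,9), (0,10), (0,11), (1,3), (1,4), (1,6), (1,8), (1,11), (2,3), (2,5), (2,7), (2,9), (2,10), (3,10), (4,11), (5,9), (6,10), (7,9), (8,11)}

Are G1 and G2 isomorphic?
Yes, isomorphic

The graphs are isomorphic.
One valid mapping φ: V(G1) → V(G2): 0→3, 1→9, 2→6, 3→10, 4→5, 5→0, 6→7, 7→2, 8→8, 9→11, 10→1, 11→4

Verify φ preserves adjacency — for each edge of G1, its image is an edge of G2:
  (0,3) → (φ(0),φ(3)) = (3,10) ∈ E(G2) ✓
  (0,5) → (φ(0),φ(5)) = (0,3) ∈ E(G2) ✓
  (0,7) → (φ(0),φ(7)) = (2,3) ∈ E(G2) ✓
  (0,10) → (φ(0),φ(10)) = (1,3) ∈ E(G2) ✓
  (1,4) → (φ(1),φ(4)) = (5,9) ∈ E(G2) ✓
  (1,5) → (φ(1),φ(5)) = (0,9) ∈ E(G2) ✓
  (1,6) → (φ(1),φ(6)) = (7,9) ∈ E(G2) ✓
  (1,7) → (φ(1),φ(7)) = (2,9) ∈ E(G2) ✓
  (2,3) → (φ(2),φ(3)) = (6,10) ∈ E(G2) ✓
  (2,10) → (φ(2),φ(10)) = (1,6) ∈ E(G2) ✓
  (3,5) → (φ(3),φ(5)) = (0,10) ∈ E(G2) ✓
  (3,7) → (φ(3),φ(7)) = (2,10) ∈ E(G2) ✓
  (4,5) → (φ(4),φ(5)) = (0,5) ∈ E(G2) ✓
  (4,7) → (φ(4),φ(7)) = (2,5) ∈ E(G2) ✓
  (5,9) → (φ(5),φ(9)) = (0,11) ∈ E(G2) ✓
  (5,11) → (φ(5),φ(11)) = (0,4) ∈ E(G2) ✓
  (6,7) → (φ(6),φ(7)) = (2,7) ∈ E(G2) ✓
  (8,9) → (φ(8),φ(9)) = (8,11) ∈ E(G2) ✓
  (8,10) → (φ(8),φ(10)) = (1,8) ∈ E(G2) ✓
  (9,10) → (φ(9),φ(10)) = (1,11) ∈ E(G2) ✓
  (9,11) → (φ(9),φ(11)) = (4,11) ∈ E(G2) ✓
  (10,11) → (φ(10),φ(11)) = (1,4) ∈ E(G2) ✓
All 22 edges of G1 map to edges of G2, and |E(G1)| = |E(G2)| = 22, so φ is a bijection on edges as well as vertices. Hence G1 ≅ G2.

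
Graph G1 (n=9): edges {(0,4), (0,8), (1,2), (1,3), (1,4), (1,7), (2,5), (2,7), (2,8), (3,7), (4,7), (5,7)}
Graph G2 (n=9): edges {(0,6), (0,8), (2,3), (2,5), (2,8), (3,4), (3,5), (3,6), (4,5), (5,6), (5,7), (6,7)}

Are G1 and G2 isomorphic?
Yes, isomorphic

The graphs are isomorphic.
One valid mapping φ: V(G1) → V(G2): 0→8, 1→3, 2→6, 3→4, 4→2, 5→7, 6→1, 7→5, 8→0

Verify φ preserves adjacency — for each edge of G1, its image is an edge of G2:
  (0,4) → (φ(0),φ(4)) = (2,8) ∈ E(G2) ✓
  (0,8) → (φ(0),φ(8)) = (0,8) ∈ E(G2) ✓
  (1,2) → (φ(1),φ(2)) = (3,6) ∈ E(G2) ✓
  (1,3) → (φ(1),φ(3)) = (3,4) ∈ E(G2) ✓
  (1,4) → (φ(1),φ(4)) = (2,3) ∈ E(G2) ✓
  (1,7) → (φ(1),φ(7)) = (3,5) ∈ E(G2) ✓
  (2,5) → (φ(2),φ(5)) = (6,7) ∈ E(G2) ✓
  (2,7) → (φ(2),φ(7)) = (5,6) ∈ E(G2) ✓
  (2,8) → (φ(2),φ(8)) = (0,6) ∈ E(G2) ✓
  (3,7) → (φ(3),φ(7)) = (4,5) ∈ E(G2) ✓
  (4,7) → (φ(4),φ(7)) = (2,5) ∈ E(G2) ✓
  (5,7) → (φ(5),φ(7)) = (5,7) ∈ E(G2) ✓
All 12 edges of G1 map to edges of G2, and |E(G1)| = |E(G2)| = 12, so φ is a bijection on edges as well as vertices. Hence G1 ≅ G2.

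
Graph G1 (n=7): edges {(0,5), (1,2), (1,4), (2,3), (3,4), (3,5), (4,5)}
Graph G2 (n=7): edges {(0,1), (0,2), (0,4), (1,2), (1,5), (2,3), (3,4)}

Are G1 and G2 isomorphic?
Yes, isomorphic

The graphs are isomorphic.
One valid mapping φ: V(G1) → V(G2): 0→5, 1→4, 2→3, 3→2, 4→0, 5→1, 6→6

Verify φ preserves adjacency — for each edge of G1, its image is an edge of G2:
  (0,5) → (φ(0),φ(5)) = (1,5) ∈ E(G2) ✓
  (1,2) → (φ(1),φ(2)) = (3,4) ∈ E(G2) ✓
  (1,4) → (φ(1),φ(4)) = (0,4) ∈ E(G2) ✓
  (2,3) → (φ(2),φ(3)) = (2,3) ∈ E(G2) ✓
  (3,4) → (φ(3),φ(4)) = (0,2) ∈ E(G2) ✓
  (3,5) → (φ(3),φ(5)) = (1,2) ∈ E(G2) ✓
  (4,5) → (φ(4),φ(5)) = (0,1) ∈ E(G2) ✓
All 7 edges of G1 map to edges of G2, and |E(G1)| = |E(G2)| = 7, so φ is a bijection on edges as well as vertices. Hence G1 ≅ G2.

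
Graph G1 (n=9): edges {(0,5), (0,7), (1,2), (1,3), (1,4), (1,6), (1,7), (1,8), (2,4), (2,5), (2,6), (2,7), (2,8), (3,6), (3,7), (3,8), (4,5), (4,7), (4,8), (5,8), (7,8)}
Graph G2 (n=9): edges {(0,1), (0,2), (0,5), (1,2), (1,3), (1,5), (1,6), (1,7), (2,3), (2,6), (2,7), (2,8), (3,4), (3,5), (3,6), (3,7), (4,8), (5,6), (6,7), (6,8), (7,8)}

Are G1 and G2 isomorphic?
Yes, isomorphic

The graphs are isomorphic.
One valid mapping φ: V(G1) → V(G2): 0→4, 1→1, 2→2, 3→5, 4→7, 5→8, 6→0, 7→3, 8→6

Verify φ preserves adjacency — for each edge of G1, its image is an edge of G2:
  (0,5) → (φ(0),φ(5)) = (4,8) ∈ E(G2) ✓
  (0,7) → (φ(0),φ(7)) = (3,4) ∈ E(G2) ✓
  (1,2) → (φ(1),φ(2)) = (1,2) ∈ E(G2) ✓
  (1,3) → (φ(1),φ(3)) = (1,5) ∈ E(G2) ✓
  (1,4) → (φ(1),φ(4)) = (1,7) ∈ E(G2) ✓
  (1,6) → (φ(1),φ(6)) = (0,1) ∈ E(G2) ✓
  (1,7) → (φ(1),φ(7)) = (1,3) ∈ E(G2) ✓
  (1,8) → (φ(1),φ(8)) = (1,6) ∈ E(G2) ✓
  (2,4) → (φ(2),φ(4)) = (2,7) ∈ E(G2) ✓
  (2,5) → (φ(2),φ(5)) = (2,8) ∈ E(G2) ✓
  (2,6) → (φ(2),φ(6)) = (0,2) ∈ E(G2) ✓
  (2,7) → (φ(2),φ(7)) = (2,3) ∈ E(G2) ✓
  (2,8) → (φ(2),φ(8)) = (2,6) ∈ E(G2) ✓
  (3,6) → (φ(3),φ(6)) = (0,5) ∈ E(G2) ✓
  (3,7) → (φ(3),φ(7)) = (3,5) ∈ E(G2) ✓
  (3,8) → (φ(3),φ(8)) = (5,6) ∈ E(G2) ✓
  (4,5) → (φ(4),φ(5)) = (7,8) ∈ E(G2) ✓
  (4,7) → (φ(4),φ(7)) = (3,7) ∈ E(G2) ✓
  (4,8) → (φ(4),φ(8)) = (6,7) ∈ E(G2) ✓
  (5,8) → (φ(5),φ(8)) = (6,8) ∈ E(G2) ✓
  (7,8) → (φ(7),φ(8)) = (3,6) ∈ E(G2) ✓
All 21 edges of G1 map to edges of G2, and |E(G1)| = |E(G2)| = 21, so φ is a bijection on edges as well as vertices. Hence G1 ≅ G2.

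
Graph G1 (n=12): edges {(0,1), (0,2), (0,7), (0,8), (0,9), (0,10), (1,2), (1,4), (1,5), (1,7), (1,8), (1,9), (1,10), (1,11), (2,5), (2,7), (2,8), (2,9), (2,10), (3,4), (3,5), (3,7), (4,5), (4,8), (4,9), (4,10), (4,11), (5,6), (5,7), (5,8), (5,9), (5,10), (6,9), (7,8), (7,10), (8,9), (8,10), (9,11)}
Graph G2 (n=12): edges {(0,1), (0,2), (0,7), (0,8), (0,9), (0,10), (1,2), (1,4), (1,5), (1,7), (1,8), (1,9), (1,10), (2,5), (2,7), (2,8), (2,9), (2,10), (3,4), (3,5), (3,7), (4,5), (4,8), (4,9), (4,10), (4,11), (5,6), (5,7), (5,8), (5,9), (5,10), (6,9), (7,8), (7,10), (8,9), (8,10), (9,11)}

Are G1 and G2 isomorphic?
No, not isomorphic

The graphs are NOT isomorphic.

Counting edges: G1 has 38 edge(s); G2 has 37 edge(s).
Edge count is an isomorphism invariant (a bijection on vertices induces a bijection on edges), so differing edge counts rule out isomorphism.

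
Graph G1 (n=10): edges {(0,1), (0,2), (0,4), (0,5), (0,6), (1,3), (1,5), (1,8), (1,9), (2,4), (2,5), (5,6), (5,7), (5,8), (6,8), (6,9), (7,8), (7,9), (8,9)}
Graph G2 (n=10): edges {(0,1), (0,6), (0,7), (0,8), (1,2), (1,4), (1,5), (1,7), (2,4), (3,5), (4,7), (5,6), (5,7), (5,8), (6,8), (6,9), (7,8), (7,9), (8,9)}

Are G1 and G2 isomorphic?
Yes, isomorphic

The graphs are isomorphic.
One valid mapping φ: V(G1) → V(G2): 0→1, 1→5, 2→4, 3→3, 4→2, 5→7, 6→0, 7→9, 8→8, 9→6

Verify φ preserves adjacency — for each edge of G1, its image is an edge of G2:
  (0,1) → (φ(0),φ(1)) = (1,5) ∈ E(G2) ✓
  (0,2) → (φ(0),φ(2)) = (1,4) ∈ E(G2) ✓
  (0,4) → (φ(0),φ(4)) = (1,2) ∈ E(G2) ✓
  (0,5) → (φ(0),φ(5)) = (1,7) ∈ E(G2) ✓
  (0,6) → (φ(0),φ(6)) = (0,1) ∈ E(G2) ✓
  (1,3) → (φ(1),φ(3)) = (3,5) ∈ E(G2) ✓
  (1,5) → (φ(1),φ(5)) = (5,7) ∈ E(G2) ✓
  (1,8) → (φ(1),φ(8)) = (5,8) ∈ E(G2) ✓
  (1,9) → (φ(1),φ(9)) = (5,6) ∈ E(G2) ✓
  (2,4) → (φ(2),φ(4)) = (2,4) ∈ E(G2) ✓
  (2,5) → (φ(2),φ(5)) = (4,7) ∈ E(G2) ✓
  (5,6) → (φ(5),φ(6)) = (0,7) ∈ E(G2) ✓
  (5,7) → (φ(5),φ(7)) = (7,9) ∈ E(G2) ✓
  (5,8) → (φ(5),φ(8)) = (7,8) ∈ E(G2) ✓
  (6,8) → (φ(6),φ(8)) = (0,8) ∈ E(G2) ✓
  (6,9) → (φ(6),φ(9)) = (0,6) ∈ E(G2) ✓
  (7,8) → (φ(7),φ(8)) = (8,9) ∈ E(G2) ✓
  (7,9) → (φ(7),φ(9)) = (6,9) ∈ E(G2) ✓
  (8,9) → (φ(8),φ(9)) = (6,8) ∈ E(G2) ✓
All 19 edges of G1 map to edges of G2, and |E(G1)| = |E(G2)| = 19, so φ is a bijection on edges as well as vertices. Hence G1 ≅ G2.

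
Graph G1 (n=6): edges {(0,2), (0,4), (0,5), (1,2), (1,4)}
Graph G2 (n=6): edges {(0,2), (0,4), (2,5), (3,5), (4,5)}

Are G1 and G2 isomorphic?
Yes, isomorphic

The graphs are isomorphic.
One valid mapping φ: V(G1) → V(G2): 0→5, 1→0, 2→4, 3→1, 4→2, 5→3

Verify φ preserves adjacency — for each edge of G1, its image is an edge of G2:
  (0,2) → (φ(0),φ(2)) = (4,5) ∈ E(G2) ✓
  (0,4) → (φ(0),φ(4)) = (2,5) ∈ E(G2) ✓
  (0,5) → (φ(0),φ(5)) = (3,5) ∈ E(G2) ✓
  (1,2) → (φ(1),φ(2)) = (0,4) ∈ E(G2) ✓
  (1,4) → (φ(1),φ(4)) = (0,2) ∈ E(G2) ✓
All 5 edges of G1 map to edges of G2, and |E(G1)| = |E(G2)| = 5, so φ is a bijection on edges as well as vertices. Hence G1 ≅ G2.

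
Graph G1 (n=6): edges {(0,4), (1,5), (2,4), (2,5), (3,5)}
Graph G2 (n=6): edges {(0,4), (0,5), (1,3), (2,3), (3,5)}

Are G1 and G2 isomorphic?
Yes, isomorphic

The graphs are isomorphic.
One valid mapping φ: V(G1) → V(G2): 0→4, 1→2, 2→5, 3→1, 4→0, 5→3

Verify φ preserves adjacency — for each edge of G1, its image is an edge of G2:
  (0,4) → (φ(0),φ(4)) = (0,4) ∈ E(G2) ✓
  (1,5) → (φ(1),φ(5)) = (2,3) ∈ E(G2) ✓
  (2,4) → (φ(2),φ(4)) = (0,5) ∈ E(G2) ✓
  (2,5) → (φ(2),φ(5)) = (3,5) ∈ E(G2) ✓
  (3,5) → (φ(3),φ(5)) = (1,3) ∈ E(G2) ✓
All 5 edges of G1 map to edges of G2, and |E(G1)| = |E(G2)| = 5, so φ is a bijection on edges as well as vertices. Hence G1 ≅ G2.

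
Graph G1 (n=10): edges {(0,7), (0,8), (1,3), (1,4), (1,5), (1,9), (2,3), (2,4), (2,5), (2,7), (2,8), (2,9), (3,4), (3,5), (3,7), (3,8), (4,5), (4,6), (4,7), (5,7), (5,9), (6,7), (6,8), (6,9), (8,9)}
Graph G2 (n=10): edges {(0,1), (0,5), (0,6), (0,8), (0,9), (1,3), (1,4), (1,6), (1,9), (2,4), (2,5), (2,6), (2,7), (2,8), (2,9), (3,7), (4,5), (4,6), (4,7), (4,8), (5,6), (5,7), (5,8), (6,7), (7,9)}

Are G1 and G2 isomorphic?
Yes, isomorphic

The graphs are isomorphic.
One valid mapping φ: V(G1) → V(G2): 0→3, 1→8, 2→6, 3→4, 4→2, 5→5, 6→9, 7→7, 8→1, 9→0

Verify φ preserves adjacency — for each edge of G1, its image is an edge of G2:
  (0,7) → (φ(0),φ(7)) = (3,7) ∈ E(G2) ✓
  (0,8) → (φ(0),φ(8)) = (1,3) ∈ E(G2) ✓
  (1,3) → (φ(1),φ(3)) = (4,8) ∈ E(G2) ✓
  (1,4) → (φ(1),φ(4)) = (2,8) ∈ E(G2) ✓
  (1,5) → (φ(1),φ(5)) = (5,8) ∈ E(G2) ✓
  (1,9) → (φ(1),φ(9)) = (0,8) ∈ E(G2) ✓
  (2,3) → (φ(2),φ(3)) = (4,6) ∈ E(G2) ✓
  (2,4) → (φ(2),φ(4)) = (2,6) ∈ E(G2) ✓
  (2,5) → (φ(2),φ(5)) = (5,6) ∈ E(G2) ✓
  (2,7) → (φ(2),φ(7)) = (6,7) ∈ E(G2) ✓
  (2,8) → (φ(2),φ(8)) = (1,6) ∈ E(G2) ✓
  (2,9) → (φ(2),φ(9)) = (0,6) ∈ E(G2) ✓
  (3,4) → (φ(3),φ(4)) = (2,4) ∈ E(G2) ✓
  (3,5) → (φ(3),φ(5)) = (4,5) ∈ E(G2) ✓
  (3,7) → (φ(3),φ(7)) = (4,7) ∈ E(G2) ✓
  (3,8) → (φ(3),φ(8)) = (1,4) ∈ E(G2) ✓
  (4,5) → (φ(4),φ(5)) = (2,5) ∈ E(G2) ✓
  (4,6) → (φ(4),φ(6)) = (2,9) ∈ E(G2) ✓
  (4,7) → (φ(4),φ(7)) = (2,7) ∈ E(G2) ✓
  (5,7) → (φ(5),φ(7)) = (5,7) ∈ E(G2) ✓
  (5,9) → (φ(5),φ(9)) = (0,5) ∈ E(G2) ✓
  (6,7) → (φ(6),φ(7)) = (7,9) ∈ E(G2) ✓
  (6,8) → (φ(6),φ(8)) = (1,9) ∈ E(G2) ✓
  (6,9) → (φ(6),φ(9)) = (0,9) ∈ E(G2) ✓
  (8,9) → (φ(8),φ(9)) = (0,1) ∈ E(G2) ✓
All 25 edges of G1 map to edges of G2, and |E(G1)| = |E(G2)| = 25, so φ is a bijection on edges as well as vertices. Hence G1 ≅ G2.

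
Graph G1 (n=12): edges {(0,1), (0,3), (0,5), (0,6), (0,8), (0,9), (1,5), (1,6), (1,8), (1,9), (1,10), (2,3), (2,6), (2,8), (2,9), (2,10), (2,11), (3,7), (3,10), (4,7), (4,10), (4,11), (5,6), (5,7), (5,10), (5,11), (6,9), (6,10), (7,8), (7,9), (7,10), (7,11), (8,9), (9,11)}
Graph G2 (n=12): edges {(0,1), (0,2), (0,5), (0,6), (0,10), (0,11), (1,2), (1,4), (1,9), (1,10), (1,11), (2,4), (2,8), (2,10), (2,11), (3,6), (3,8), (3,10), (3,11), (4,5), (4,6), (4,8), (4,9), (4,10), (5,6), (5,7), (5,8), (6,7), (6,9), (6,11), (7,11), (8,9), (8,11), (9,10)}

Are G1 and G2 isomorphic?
Yes, isomorphic

The graphs are isomorphic.
One valid mapping φ: V(G1) → V(G2): 0→10, 1→1, 2→8, 3→3, 4→7, 5→0, 6→2, 7→6, 8→9, 9→4, 10→11, 11→5

Verify φ preserves adjacency — for each edge of G1, its image is an edge of G2:
  (0,1) → (φ(0),φ(1)) = (1,10) ∈ E(G2) ✓
  (0,3) → (φ(0),φ(3)) = (3,10) ∈ E(G2) ✓
  (0,5) → (φ(0),φ(5)) = (0,10) ∈ E(G2) ✓
  (0,6) → (φ(0),φ(6)) = (2,10) ∈ E(G2) ✓
  (0,8) → (φ(0),φ(8)) = (9,10) ∈ E(G2) ✓
  (0,9) → (φ(0),φ(9)) = (4,10) ∈ E(G2) ✓
  (1,5) → (φ(1),φ(5)) = (0,1) ∈ E(G2) ✓
  (1,6) → (φ(1),φ(6)) = (1,2) ∈ E(G2) ✓
  (1,8) → (φ(1),φ(8)) = (1,9) ∈ E(G2) ✓
  (1,9) → (φ(1),φ(9)) = (1,4) ∈ E(G2) ✓
  (1,10) → (φ(1),φ(10)) = (1,11) ∈ E(G2) ✓
  (2,3) → (φ(2),φ(3)) = (3,8) ∈ E(G2) ✓
  (2,6) → (φ(2),φ(6)) = (2,8) ∈ E(G2) ✓
  (2,8) → (φ(2),φ(8)) = (8,9) ∈ E(G2) ✓
  (2,9) → (φ(2),φ(9)) = (4,8) ∈ E(G2) ✓
  (2,10) → (φ(2),φ(10)) = (8,11) ∈ E(G2) ✓
  (2,11) → (φ(2),φ(11)) = (5,8) ∈ E(G2) ✓
  (3,7) → (φ(3),φ(7)) = (3,6) ∈ E(G2) ✓
  (3,10) → (φ(3),φ(10)) = (3,11) ∈ E(G2) ✓
  (4,7) → (φ(4),φ(7)) = (6,7) ∈ E(G2) ✓
  (4,10) → (φ(4),φ(10)) = (7,11) ∈ E(G2) ✓
  (4,11) → (φ(4),φ(11)) = (5,7) ∈ E(G2) ✓
  (5,6) → (φ(5),φ(6)) = (0,2) ∈ E(G2) ✓
  (5,7) → (φ(5),φ(7)) = (0,6) ∈ E(G2) ✓
  (5,10) → (φ(5),φ(10)) = (0,11) ∈ E(G2) ✓
  (5,11) → (φ(5),φ(11)) = (0,5) ∈ E(G2) ✓
  (6,9) → (φ(6),φ(9)) = (2,4) ∈ E(G2) ✓
  (6,10) → (φ(6),φ(10)) = (2,11) ∈ E(G2) ✓
  (7,8) → (φ(7),φ(8)) = (6,9) ∈ E(G2) ✓
  (7,9) → (φ(7),φ(9)) = (4,6) ∈ E(G2) ✓
  (7,10) → (φ(7),φ(10)) = (6,11) ∈ E(G2) ✓
  (7,11) → (φ(7),φ(11)) = (5,6) ∈ E(G2) ✓
  (8,9) → (φ(8),φ(9)) = (4,9) ∈ E(G2) ✓
  (9,11) → (φ(9),φ(11)) = (4,5) ∈ E(G2) ✓
All 34 edges of G1 map to edges of G2, and |E(G1)| = |E(G2)| = 34, so φ is a bijection on edges as well as vertices. Hence G1 ≅ G2.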